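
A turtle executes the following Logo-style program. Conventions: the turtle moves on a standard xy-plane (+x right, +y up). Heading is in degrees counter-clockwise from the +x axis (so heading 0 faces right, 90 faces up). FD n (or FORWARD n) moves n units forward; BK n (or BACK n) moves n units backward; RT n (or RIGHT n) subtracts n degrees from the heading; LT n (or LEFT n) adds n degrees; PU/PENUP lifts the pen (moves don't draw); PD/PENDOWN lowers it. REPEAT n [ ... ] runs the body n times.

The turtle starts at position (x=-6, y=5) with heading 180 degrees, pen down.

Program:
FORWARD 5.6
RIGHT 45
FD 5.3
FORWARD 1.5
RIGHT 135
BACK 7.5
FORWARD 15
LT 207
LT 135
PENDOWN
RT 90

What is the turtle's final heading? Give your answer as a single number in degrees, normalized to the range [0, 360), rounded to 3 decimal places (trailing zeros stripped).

Answer: 252

Derivation:
Executing turtle program step by step:
Start: pos=(-6,5), heading=180, pen down
FD 5.6: (-6,5) -> (-11.6,5) [heading=180, draw]
RT 45: heading 180 -> 135
FD 5.3: (-11.6,5) -> (-15.348,8.748) [heading=135, draw]
FD 1.5: (-15.348,8.748) -> (-16.408,9.808) [heading=135, draw]
RT 135: heading 135 -> 0
BK 7.5: (-16.408,9.808) -> (-23.908,9.808) [heading=0, draw]
FD 15: (-23.908,9.808) -> (-8.908,9.808) [heading=0, draw]
LT 207: heading 0 -> 207
LT 135: heading 207 -> 342
PD: pen down
RT 90: heading 342 -> 252
Final: pos=(-8.908,9.808), heading=252, 5 segment(s) drawn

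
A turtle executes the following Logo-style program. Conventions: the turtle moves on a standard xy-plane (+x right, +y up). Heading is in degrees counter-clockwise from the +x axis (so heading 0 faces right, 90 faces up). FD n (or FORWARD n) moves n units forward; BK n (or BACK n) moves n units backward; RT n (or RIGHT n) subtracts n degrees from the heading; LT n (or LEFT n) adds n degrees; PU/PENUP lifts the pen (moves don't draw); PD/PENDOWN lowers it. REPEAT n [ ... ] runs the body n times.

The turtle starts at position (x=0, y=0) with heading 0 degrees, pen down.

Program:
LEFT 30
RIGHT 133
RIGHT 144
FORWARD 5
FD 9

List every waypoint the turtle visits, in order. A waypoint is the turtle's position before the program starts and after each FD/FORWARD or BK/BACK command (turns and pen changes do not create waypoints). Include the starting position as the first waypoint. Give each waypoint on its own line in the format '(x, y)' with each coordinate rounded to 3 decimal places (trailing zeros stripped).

Executing turtle program step by step:
Start: pos=(0,0), heading=0, pen down
LT 30: heading 0 -> 30
RT 133: heading 30 -> 257
RT 144: heading 257 -> 113
FD 5: (0,0) -> (-1.954,4.603) [heading=113, draw]
FD 9: (-1.954,4.603) -> (-5.47,12.887) [heading=113, draw]
Final: pos=(-5.47,12.887), heading=113, 2 segment(s) drawn
Waypoints (3 total):
(0, 0)
(-1.954, 4.603)
(-5.47, 12.887)

Answer: (0, 0)
(-1.954, 4.603)
(-5.47, 12.887)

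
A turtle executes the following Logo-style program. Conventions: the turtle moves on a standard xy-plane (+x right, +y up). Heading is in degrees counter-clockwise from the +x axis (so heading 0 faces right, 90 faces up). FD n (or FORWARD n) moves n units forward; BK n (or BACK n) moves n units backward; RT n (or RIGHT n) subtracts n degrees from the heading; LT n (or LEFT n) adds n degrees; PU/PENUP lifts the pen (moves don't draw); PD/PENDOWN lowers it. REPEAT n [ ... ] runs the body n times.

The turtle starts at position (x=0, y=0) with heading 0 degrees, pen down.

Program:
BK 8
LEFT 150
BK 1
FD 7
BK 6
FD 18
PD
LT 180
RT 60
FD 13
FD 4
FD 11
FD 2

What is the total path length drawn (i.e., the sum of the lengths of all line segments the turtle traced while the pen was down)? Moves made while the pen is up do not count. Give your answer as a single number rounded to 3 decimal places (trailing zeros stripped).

Answer: 70

Derivation:
Executing turtle program step by step:
Start: pos=(0,0), heading=0, pen down
BK 8: (0,0) -> (-8,0) [heading=0, draw]
LT 150: heading 0 -> 150
BK 1: (-8,0) -> (-7.134,-0.5) [heading=150, draw]
FD 7: (-7.134,-0.5) -> (-13.196,3) [heading=150, draw]
BK 6: (-13.196,3) -> (-8,0) [heading=150, draw]
FD 18: (-8,0) -> (-23.588,9) [heading=150, draw]
PD: pen down
LT 180: heading 150 -> 330
RT 60: heading 330 -> 270
FD 13: (-23.588,9) -> (-23.588,-4) [heading=270, draw]
FD 4: (-23.588,-4) -> (-23.588,-8) [heading=270, draw]
FD 11: (-23.588,-8) -> (-23.588,-19) [heading=270, draw]
FD 2: (-23.588,-19) -> (-23.588,-21) [heading=270, draw]
Final: pos=(-23.588,-21), heading=270, 9 segment(s) drawn

Segment lengths:
  seg 1: (0,0) -> (-8,0), length = 8
  seg 2: (-8,0) -> (-7.134,-0.5), length = 1
  seg 3: (-7.134,-0.5) -> (-13.196,3), length = 7
  seg 4: (-13.196,3) -> (-8,0), length = 6
  seg 5: (-8,0) -> (-23.588,9), length = 18
  seg 6: (-23.588,9) -> (-23.588,-4), length = 13
  seg 7: (-23.588,-4) -> (-23.588,-8), length = 4
  seg 8: (-23.588,-8) -> (-23.588,-19), length = 11
  seg 9: (-23.588,-19) -> (-23.588,-21), length = 2
Total = 70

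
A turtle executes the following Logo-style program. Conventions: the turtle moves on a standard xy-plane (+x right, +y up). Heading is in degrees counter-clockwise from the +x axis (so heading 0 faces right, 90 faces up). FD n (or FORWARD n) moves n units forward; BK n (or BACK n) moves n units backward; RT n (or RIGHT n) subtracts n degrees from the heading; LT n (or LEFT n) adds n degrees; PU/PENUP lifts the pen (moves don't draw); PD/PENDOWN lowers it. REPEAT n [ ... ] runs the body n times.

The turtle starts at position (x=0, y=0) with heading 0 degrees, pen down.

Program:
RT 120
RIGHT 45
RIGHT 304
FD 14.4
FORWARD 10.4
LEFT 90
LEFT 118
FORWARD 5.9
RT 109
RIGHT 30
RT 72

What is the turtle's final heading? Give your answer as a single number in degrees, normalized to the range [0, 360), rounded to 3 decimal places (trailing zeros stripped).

Executing turtle program step by step:
Start: pos=(0,0), heading=0, pen down
RT 120: heading 0 -> 240
RT 45: heading 240 -> 195
RT 304: heading 195 -> 251
FD 14.4: (0,0) -> (-4.688,-13.615) [heading=251, draw]
FD 10.4: (-4.688,-13.615) -> (-8.074,-23.449) [heading=251, draw]
LT 90: heading 251 -> 341
LT 118: heading 341 -> 99
FD 5.9: (-8.074,-23.449) -> (-8.997,-17.621) [heading=99, draw]
RT 109: heading 99 -> 350
RT 30: heading 350 -> 320
RT 72: heading 320 -> 248
Final: pos=(-8.997,-17.621), heading=248, 3 segment(s) drawn

Answer: 248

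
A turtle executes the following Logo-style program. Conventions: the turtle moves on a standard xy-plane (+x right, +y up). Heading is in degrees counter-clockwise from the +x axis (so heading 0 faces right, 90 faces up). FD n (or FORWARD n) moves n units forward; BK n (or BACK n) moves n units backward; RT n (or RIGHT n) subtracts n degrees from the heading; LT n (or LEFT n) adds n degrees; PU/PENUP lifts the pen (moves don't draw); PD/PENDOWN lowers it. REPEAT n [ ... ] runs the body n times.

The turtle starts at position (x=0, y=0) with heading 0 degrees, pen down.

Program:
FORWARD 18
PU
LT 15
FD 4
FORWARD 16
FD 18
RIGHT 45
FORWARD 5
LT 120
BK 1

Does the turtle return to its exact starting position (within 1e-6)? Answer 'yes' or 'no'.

Answer: no

Derivation:
Executing turtle program step by step:
Start: pos=(0,0), heading=0, pen down
FD 18: (0,0) -> (18,0) [heading=0, draw]
PU: pen up
LT 15: heading 0 -> 15
FD 4: (18,0) -> (21.864,1.035) [heading=15, move]
FD 16: (21.864,1.035) -> (37.319,5.176) [heading=15, move]
FD 18: (37.319,5.176) -> (54.705,9.835) [heading=15, move]
RT 45: heading 15 -> 330
FD 5: (54.705,9.835) -> (59.035,7.335) [heading=330, move]
LT 120: heading 330 -> 90
BK 1: (59.035,7.335) -> (59.035,6.335) [heading=90, move]
Final: pos=(59.035,6.335), heading=90, 1 segment(s) drawn

Start position: (0, 0)
Final position: (59.035, 6.335)
Distance = 59.374; >= 1e-6 -> NOT closed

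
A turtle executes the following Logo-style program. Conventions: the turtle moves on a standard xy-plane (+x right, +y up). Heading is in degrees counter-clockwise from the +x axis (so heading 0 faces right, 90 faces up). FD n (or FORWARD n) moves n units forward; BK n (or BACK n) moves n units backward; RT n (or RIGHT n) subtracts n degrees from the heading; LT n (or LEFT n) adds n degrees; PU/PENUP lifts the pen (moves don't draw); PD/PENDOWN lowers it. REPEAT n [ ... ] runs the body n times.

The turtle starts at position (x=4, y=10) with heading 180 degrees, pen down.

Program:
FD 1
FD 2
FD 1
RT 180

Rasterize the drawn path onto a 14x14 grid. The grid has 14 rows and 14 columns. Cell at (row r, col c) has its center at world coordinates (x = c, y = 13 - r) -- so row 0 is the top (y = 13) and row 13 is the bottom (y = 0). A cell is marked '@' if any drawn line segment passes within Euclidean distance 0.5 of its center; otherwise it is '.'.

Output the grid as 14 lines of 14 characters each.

Segment 0: (4,10) -> (3,10)
Segment 1: (3,10) -> (1,10)
Segment 2: (1,10) -> (0,10)

Answer: ..............
..............
..............
@@@@@.........
..............
..............
..............
..............
..............
..............
..............
..............
..............
..............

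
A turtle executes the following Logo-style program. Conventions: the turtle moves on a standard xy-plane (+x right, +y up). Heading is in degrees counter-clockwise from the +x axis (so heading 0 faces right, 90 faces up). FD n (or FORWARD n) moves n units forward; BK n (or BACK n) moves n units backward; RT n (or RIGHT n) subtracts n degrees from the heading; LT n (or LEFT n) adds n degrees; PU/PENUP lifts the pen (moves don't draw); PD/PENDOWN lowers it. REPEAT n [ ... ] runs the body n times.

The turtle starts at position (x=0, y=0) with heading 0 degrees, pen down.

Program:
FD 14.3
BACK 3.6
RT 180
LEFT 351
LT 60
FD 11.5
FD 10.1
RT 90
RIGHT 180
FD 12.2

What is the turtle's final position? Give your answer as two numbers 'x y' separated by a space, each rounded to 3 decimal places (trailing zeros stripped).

Executing turtle program step by step:
Start: pos=(0,0), heading=0, pen down
FD 14.3: (0,0) -> (14.3,0) [heading=0, draw]
BK 3.6: (14.3,0) -> (10.7,0) [heading=0, draw]
RT 180: heading 0 -> 180
LT 351: heading 180 -> 171
LT 60: heading 171 -> 231
FD 11.5: (10.7,0) -> (3.463,-8.937) [heading=231, draw]
FD 10.1: (3.463,-8.937) -> (-2.893,-16.786) [heading=231, draw]
RT 90: heading 231 -> 141
RT 180: heading 141 -> 321
FD 12.2: (-2.893,-16.786) -> (6.588,-24.464) [heading=321, draw]
Final: pos=(6.588,-24.464), heading=321, 5 segment(s) drawn

Answer: 6.588 -24.464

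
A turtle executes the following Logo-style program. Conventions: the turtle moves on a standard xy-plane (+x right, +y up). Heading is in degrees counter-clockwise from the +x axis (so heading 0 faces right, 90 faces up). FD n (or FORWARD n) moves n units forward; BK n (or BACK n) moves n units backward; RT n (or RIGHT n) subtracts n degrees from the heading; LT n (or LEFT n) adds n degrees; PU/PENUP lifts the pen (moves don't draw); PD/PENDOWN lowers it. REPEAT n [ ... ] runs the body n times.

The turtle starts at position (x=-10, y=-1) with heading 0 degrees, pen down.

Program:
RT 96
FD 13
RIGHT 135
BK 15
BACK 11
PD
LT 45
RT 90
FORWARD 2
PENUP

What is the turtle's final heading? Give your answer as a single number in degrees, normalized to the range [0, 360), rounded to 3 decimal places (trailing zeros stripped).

Answer: 84

Derivation:
Executing turtle program step by step:
Start: pos=(-10,-1), heading=0, pen down
RT 96: heading 0 -> 264
FD 13: (-10,-1) -> (-11.359,-13.929) [heading=264, draw]
RT 135: heading 264 -> 129
BK 15: (-11.359,-13.929) -> (-1.919,-25.586) [heading=129, draw]
BK 11: (-1.919,-25.586) -> (5.003,-34.135) [heading=129, draw]
PD: pen down
LT 45: heading 129 -> 174
RT 90: heading 174 -> 84
FD 2: (5.003,-34.135) -> (5.213,-32.146) [heading=84, draw]
PU: pen up
Final: pos=(5.213,-32.146), heading=84, 4 segment(s) drawn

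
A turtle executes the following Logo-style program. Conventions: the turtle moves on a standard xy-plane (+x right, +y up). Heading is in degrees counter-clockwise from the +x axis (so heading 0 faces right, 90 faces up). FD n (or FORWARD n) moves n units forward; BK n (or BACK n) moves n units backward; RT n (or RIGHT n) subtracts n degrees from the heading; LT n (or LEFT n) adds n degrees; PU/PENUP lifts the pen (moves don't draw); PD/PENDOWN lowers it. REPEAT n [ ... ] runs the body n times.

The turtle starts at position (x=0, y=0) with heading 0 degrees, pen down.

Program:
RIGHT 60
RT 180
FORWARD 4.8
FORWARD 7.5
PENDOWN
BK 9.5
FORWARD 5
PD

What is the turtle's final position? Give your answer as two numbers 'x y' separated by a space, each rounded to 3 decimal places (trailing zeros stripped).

Executing turtle program step by step:
Start: pos=(0,0), heading=0, pen down
RT 60: heading 0 -> 300
RT 180: heading 300 -> 120
FD 4.8: (0,0) -> (-2.4,4.157) [heading=120, draw]
FD 7.5: (-2.4,4.157) -> (-6.15,10.652) [heading=120, draw]
PD: pen down
BK 9.5: (-6.15,10.652) -> (-1.4,2.425) [heading=120, draw]
FD 5: (-1.4,2.425) -> (-3.9,6.755) [heading=120, draw]
PD: pen down
Final: pos=(-3.9,6.755), heading=120, 4 segment(s) drawn

Answer: -3.9 6.755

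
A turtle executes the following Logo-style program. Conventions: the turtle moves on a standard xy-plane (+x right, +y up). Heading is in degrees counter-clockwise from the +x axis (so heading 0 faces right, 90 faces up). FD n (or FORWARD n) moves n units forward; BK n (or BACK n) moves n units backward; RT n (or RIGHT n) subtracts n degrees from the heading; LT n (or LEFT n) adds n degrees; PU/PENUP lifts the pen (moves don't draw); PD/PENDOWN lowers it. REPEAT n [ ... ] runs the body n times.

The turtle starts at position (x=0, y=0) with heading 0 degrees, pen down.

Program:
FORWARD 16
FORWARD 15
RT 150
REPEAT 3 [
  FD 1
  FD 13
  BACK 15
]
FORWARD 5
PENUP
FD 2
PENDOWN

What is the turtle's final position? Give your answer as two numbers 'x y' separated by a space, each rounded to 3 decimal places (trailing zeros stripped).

Executing turtle program step by step:
Start: pos=(0,0), heading=0, pen down
FD 16: (0,0) -> (16,0) [heading=0, draw]
FD 15: (16,0) -> (31,0) [heading=0, draw]
RT 150: heading 0 -> 210
REPEAT 3 [
  -- iteration 1/3 --
  FD 1: (31,0) -> (30.134,-0.5) [heading=210, draw]
  FD 13: (30.134,-0.5) -> (18.876,-7) [heading=210, draw]
  BK 15: (18.876,-7) -> (31.866,0.5) [heading=210, draw]
  -- iteration 2/3 --
  FD 1: (31.866,0.5) -> (31,0) [heading=210, draw]
  FD 13: (31,0) -> (19.742,-6.5) [heading=210, draw]
  BK 15: (19.742,-6.5) -> (32.732,1) [heading=210, draw]
  -- iteration 3/3 --
  FD 1: (32.732,1) -> (31.866,0.5) [heading=210, draw]
  FD 13: (31.866,0.5) -> (20.608,-6) [heading=210, draw]
  BK 15: (20.608,-6) -> (33.598,1.5) [heading=210, draw]
]
FD 5: (33.598,1.5) -> (29.268,-1) [heading=210, draw]
PU: pen up
FD 2: (29.268,-1) -> (27.536,-2) [heading=210, move]
PD: pen down
Final: pos=(27.536,-2), heading=210, 12 segment(s) drawn

Answer: 27.536 -2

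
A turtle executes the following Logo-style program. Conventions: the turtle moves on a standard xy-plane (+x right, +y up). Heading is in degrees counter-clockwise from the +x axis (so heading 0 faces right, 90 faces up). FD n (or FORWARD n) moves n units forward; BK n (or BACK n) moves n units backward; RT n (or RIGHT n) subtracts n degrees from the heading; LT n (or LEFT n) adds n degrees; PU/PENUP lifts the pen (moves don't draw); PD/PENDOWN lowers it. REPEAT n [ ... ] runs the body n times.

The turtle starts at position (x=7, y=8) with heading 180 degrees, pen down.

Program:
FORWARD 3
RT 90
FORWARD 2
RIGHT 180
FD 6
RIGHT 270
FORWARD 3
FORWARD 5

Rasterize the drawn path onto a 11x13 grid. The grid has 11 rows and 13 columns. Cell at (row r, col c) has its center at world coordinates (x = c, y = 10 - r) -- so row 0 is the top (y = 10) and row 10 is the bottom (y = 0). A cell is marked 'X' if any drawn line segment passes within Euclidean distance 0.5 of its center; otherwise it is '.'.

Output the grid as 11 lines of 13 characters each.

Answer: ....X........
....X........
....XXXX.....
....X........
....X........
....X........
....XXXXXXXXX
.............
.............
.............
.............

Derivation:
Segment 0: (7,8) -> (4,8)
Segment 1: (4,8) -> (4,10)
Segment 2: (4,10) -> (4,4)
Segment 3: (4,4) -> (7,4)
Segment 4: (7,4) -> (12,4)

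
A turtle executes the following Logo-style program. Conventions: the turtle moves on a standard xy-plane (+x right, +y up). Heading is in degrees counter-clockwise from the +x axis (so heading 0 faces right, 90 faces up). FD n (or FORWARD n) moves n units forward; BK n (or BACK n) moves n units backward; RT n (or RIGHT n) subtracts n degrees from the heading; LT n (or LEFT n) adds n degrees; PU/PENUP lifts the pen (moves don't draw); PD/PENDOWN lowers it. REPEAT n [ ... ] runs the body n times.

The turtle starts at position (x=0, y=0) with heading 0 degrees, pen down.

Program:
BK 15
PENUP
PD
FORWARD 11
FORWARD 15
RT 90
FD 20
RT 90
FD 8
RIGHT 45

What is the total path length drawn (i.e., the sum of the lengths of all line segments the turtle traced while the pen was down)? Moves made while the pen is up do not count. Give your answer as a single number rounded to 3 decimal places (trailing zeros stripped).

Answer: 69

Derivation:
Executing turtle program step by step:
Start: pos=(0,0), heading=0, pen down
BK 15: (0,0) -> (-15,0) [heading=0, draw]
PU: pen up
PD: pen down
FD 11: (-15,0) -> (-4,0) [heading=0, draw]
FD 15: (-4,0) -> (11,0) [heading=0, draw]
RT 90: heading 0 -> 270
FD 20: (11,0) -> (11,-20) [heading=270, draw]
RT 90: heading 270 -> 180
FD 8: (11,-20) -> (3,-20) [heading=180, draw]
RT 45: heading 180 -> 135
Final: pos=(3,-20), heading=135, 5 segment(s) drawn

Segment lengths:
  seg 1: (0,0) -> (-15,0), length = 15
  seg 2: (-15,0) -> (-4,0), length = 11
  seg 3: (-4,0) -> (11,0), length = 15
  seg 4: (11,0) -> (11,-20), length = 20
  seg 5: (11,-20) -> (3,-20), length = 8
Total = 69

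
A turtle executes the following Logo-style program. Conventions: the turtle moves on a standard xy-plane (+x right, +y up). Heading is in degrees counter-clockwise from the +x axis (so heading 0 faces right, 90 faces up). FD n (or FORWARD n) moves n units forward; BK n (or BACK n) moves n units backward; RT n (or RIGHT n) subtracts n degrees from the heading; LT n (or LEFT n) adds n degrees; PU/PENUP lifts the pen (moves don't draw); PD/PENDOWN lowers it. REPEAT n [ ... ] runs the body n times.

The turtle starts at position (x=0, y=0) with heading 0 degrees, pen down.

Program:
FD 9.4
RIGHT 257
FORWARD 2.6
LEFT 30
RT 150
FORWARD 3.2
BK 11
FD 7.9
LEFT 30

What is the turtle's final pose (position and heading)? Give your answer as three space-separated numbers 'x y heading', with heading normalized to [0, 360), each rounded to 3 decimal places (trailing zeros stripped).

Answer: 8.911 2.504 13

Derivation:
Executing turtle program step by step:
Start: pos=(0,0), heading=0, pen down
FD 9.4: (0,0) -> (9.4,0) [heading=0, draw]
RT 257: heading 0 -> 103
FD 2.6: (9.4,0) -> (8.815,2.533) [heading=103, draw]
LT 30: heading 103 -> 133
RT 150: heading 133 -> 343
FD 3.2: (8.815,2.533) -> (11.875,1.598) [heading=343, draw]
BK 11: (11.875,1.598) -> (1.356,4.814) [heading=343, draw]
FD 7.9: (1.356,4.814) -> (8.911,2.504) [heading=343, draw]
LT 30: heading 343 -> 13
Final: pos=(8.911,2.504), heading=13, 5 segment(s) drawn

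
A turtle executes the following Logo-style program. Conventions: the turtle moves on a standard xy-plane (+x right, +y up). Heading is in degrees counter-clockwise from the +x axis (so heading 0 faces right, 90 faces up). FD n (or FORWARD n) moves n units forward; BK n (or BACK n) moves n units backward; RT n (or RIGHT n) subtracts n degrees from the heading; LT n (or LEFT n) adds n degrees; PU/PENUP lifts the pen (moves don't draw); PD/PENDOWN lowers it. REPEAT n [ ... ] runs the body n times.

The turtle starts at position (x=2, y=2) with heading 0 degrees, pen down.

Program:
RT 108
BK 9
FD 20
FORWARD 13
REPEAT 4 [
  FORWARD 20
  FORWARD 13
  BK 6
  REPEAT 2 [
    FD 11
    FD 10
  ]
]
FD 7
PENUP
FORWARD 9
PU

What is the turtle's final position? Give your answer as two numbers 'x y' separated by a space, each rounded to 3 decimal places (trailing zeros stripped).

Executing turtle program step by step:
Start: pos=(2,2), heading=0, pen down
RT 108: heading 0 -> 252
BK 9: (2,2) -> (4.781,10.56) [heading=252, draw]
FD 20: (4.781,10.56) -> (-1.399,-8.462) [heading=252, draw]
FD 13: (-1.399,-8.462) -> (-5.416,-20.825) [heading=252, draw]
REPEAT 4 [
  -- iteration 1/4 --
  FD 20: (-5.416,-20.825) -> (-11.597,-39.846) [heading=252, draw]
  FD 13: (-11.597,-39.846) -> (-15.614,-52.21) [heading=252, draw]
  BK 6: (-15.614,-52.21) -> (-13.76,-46.504) [heading=252, draw]
  REPEAT 2 [
    -- iteration 1/2 --
    FD 11: (-13.76,-46.504) -> (-17.159,-56.966) [heading=252, draw]
    FD 10: (-17.159,-56.966) -> (-20.249,-66.476) [heading=252, draw]
    -- iteration 2/2 --
    FD 11: (-20.249,-66.476) -> (-23.648,-76.938) [heading=252, draw]
    FD 10: (-23.648,-76.938) -> (-26.739,-86.448) [heading=252, draw]
  ]
  -- iteration 2/4 --
  FD 20: (-26.739,-86.448) -> (-32.919,-105.469) [heading=252, draw]
  FD 13: (-32.919,-105.469) -> (-36.936,-117.833) [heading=252, draw]
  BK 6: (-36.936,-117.833) -> (-35.082,-112.127) [heading=252, draw]
  REPEAT 2 [
    -- iteration 1/2 --
    FD 11: (-35.082,-112.127) -> (-38.481,-122.588) [heading=252, draw]
    FD 10: (-38.481,-122.588) -> (-41.571,-132.099) [heading=252, draw]
    -- iteration 2/2 --
    FD 11: (-41.571,-132.099) -> (-44.971,-142.561) [heading=252, draw]
    FD 10: (-44.971,-142.561) -> (-48.061,-152.071) [heading=252, draw]
  ]
  -- iteration 3/4 --
  FD 20: (-48.061,-152.071) -> (-54.241,-171.092) [heading=252, draw]
  FD 13: (-54.241,-171.092) -> (-58.258,-183.456) [heading=252, draw]
  BK 6: (-58.258,-183.456) -> (-56.404,-177.75) [heading=252, draw]
  REPEAT 2 [
    -- iteration 1/2 --
    FD 11: (-56.404,-177.75) -> (-59.803,-188.211) [heading=252, draw]
    FD 10: (-59.803,-188.211) -> (-62.894,-197.722) [heading=252, draw]
    -- iteration 2/2 --
    FD 11: (-62.894,-197.722) -> (-66.293,-208.183) [heading=252, draw]
    FD 10: (-66.293,-208.183) -> (-69.383,-217.694) [heading=252, draw]
  ]
  -- iteration 4/4 --
  FD 20: (-69.383,-217.694) -> (-75.563,-236.715) [heading=252, draw]
  FD 13: (-75.563,-236.715) -> (-79.58,-249.079) [heading=252, draw]
  BK 6: (-79.58,-249.079) -> (-77.726,-243.373) [heading=252, draw]
  REPEAT 2 [
    -- iteration 1/2 --
    FD 11: (-77.726,-243.373) -> (-81.126,-253.834) [heading=252, draw]
    FD 10: (-81.126,-253.834) -> (-84.216,-263.345) [heading=252, draw]
    -- iteration 2/2 --
    FD 11: (-84.216,-263.345) -> (-87.615,-273.806) [heading=252, draw]
    FD 10: (-87.615,-273.806) -> (-90.705,-283.317) [heading=252, draw]
  ]
]
FD 7: (-90.705,-283.317) -> (-92.868,-289.974) [heading=252, draw]
PU: pen up
FD 9: (-92.868,-289.974) -> (-95.649,-298.534) [heading=252, move]
PU: pen up
Final: pos=(-95.649,-298.534), heading=252, 32 segment(s) drawn

Answer: -95.649 -298.534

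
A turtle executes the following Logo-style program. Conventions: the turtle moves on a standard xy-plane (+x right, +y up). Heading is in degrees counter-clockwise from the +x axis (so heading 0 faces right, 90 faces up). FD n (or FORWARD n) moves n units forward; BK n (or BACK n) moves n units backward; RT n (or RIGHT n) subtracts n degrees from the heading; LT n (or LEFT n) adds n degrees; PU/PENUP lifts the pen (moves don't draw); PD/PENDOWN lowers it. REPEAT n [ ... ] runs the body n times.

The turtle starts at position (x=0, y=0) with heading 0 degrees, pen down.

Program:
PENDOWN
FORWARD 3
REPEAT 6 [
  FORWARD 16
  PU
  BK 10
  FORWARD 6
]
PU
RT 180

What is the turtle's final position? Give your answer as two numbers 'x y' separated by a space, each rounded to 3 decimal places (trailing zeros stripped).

Executing turtle program step by step:
Start: pos=(0,0), heading=0, pen down
PD: pen down
FD 3: (0,0) -> (3,0) [heading=0, draw]
REPEAT 6 [
  -- iteration 1/6 --
  FD 16: (3,0) -> (19,0) [heading=0, draw]
  PU: pen up
  BK 10: (19,0) -> (9,0) [heading=0, move]
  FD 6: (9,0) -> (15,0) [heading=0, move]
  -- iteration 2/6 --
  FD 16: (15,0) -> (31,0) [heading=0, move]
  PU: pen up
  BK 10: (31,0) -> (21,0) [heading=0, move]
  FD 6: (21,0) -> (27,0) [heading=0, move]
  -- iteration 3/6 --
  FD 16: (27,0) -> (43,0) [heading=0, move]
  PU: pen up
  BK 10: (43,0) -> (33,0) [heading=0, move]
  FD 6: (33,0) -> (39,0) [heading=0, move]
  -- iteration 4/6 --
  FD 16: (39,0) -> (55,0) [heading=0, move]
  PU: pen up
  BK 10: (55,0) -> (45,0) [heading=0, move]
  FD 6: (45,0) -> (51,0) [heading=0, move]
  -- iteration 5/6 --
  FD 16: (51,0) -> (67,0) [heading=0, move]
  PU: pen up
  BK 10: (67,0) -> (57,0) [heading=0, move]
  FD 6: (57,0) -> (63,0) [heading=0, move]
  -- iteration 6/6 --
  FD 16: (63,0) -> (79,0) [heading=0, move]
  PU: pen up
  BK 10: (79,0) -> (69,0) [heading=0, move]
  FD 6: (69,0) -> (75,0) [heading=0, move]
]
PU: pen up
RT 180: heading 0 -> 180
Final: pos=(75,0), heading=180, 2 segment(s) drawn

Answer: 75 0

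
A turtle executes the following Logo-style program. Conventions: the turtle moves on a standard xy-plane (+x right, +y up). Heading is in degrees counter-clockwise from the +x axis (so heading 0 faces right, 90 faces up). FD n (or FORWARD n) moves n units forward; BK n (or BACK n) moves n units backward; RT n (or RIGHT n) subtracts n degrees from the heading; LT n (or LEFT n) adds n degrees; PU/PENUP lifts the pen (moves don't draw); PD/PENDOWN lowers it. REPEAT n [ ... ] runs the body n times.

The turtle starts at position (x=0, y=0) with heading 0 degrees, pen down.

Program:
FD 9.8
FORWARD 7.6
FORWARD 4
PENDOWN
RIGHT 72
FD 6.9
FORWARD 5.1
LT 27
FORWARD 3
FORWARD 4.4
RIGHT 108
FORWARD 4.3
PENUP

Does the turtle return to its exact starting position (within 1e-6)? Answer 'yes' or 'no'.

Answer: no

Derivation:
Executing turtle program step by step:
Start: pos=(0,0), heading=0, pen down
FD 9.8: (0,0) -> (9.8,0) [heading=0, draw]
FD 7.6: (9.8,0) -> (17.4,0) [heading=0, draw]
FD 4: (17.4,0) -> (21.4,0) [heading=0, draw]
PD: pen down
RT 72: heading 0 -> 288
FD 6.9: (21.4,0) -> (23.532,-6.562) [heading=288, draw]
FD 5.1: (23.532,-6.562) -> (25.108,-11.413) [heading=288, draw]
LT 27: heading 288 -> 315
FD 3: (25.108,-11.413) -> (27.23,-13.534) [heading=315, draw]
FD 4.4: (27.23,-13.534) -> (30.341,-16.645) [heading=315, draw]
RT 108: heading 315 -> 207
FD 4.3: (30.341,-16.645) -> (26.509,-18.597) [heading=207, draw]
PU: pen up
Final: pos=(26.509,-18.597), heading=207, 8 segment(s) drawn

Start position: (0, 0)
Final position: (26.509, -18.597)
Distance = 32.382; >= 1e-6 -> NOT closed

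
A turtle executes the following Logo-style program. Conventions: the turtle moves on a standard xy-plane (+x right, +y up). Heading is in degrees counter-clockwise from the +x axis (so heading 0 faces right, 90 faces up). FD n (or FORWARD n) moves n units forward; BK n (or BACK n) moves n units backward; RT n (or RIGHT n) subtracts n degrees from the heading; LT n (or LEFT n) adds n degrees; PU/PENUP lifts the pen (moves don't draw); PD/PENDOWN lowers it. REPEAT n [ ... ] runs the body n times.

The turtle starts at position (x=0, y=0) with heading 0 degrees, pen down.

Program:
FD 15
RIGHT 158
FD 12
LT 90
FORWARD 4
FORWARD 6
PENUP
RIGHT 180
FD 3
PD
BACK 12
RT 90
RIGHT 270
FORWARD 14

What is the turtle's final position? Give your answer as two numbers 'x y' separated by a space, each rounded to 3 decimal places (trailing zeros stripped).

Answer: 5.747 -9.131

Derivation:
Executing turtle program step by step:
Start: pos=(0,0), heading=0, pen down
FD 15: (0,0) -> (15,0) [heading=0, draw]
RT 158: heading 0 -> 202
FD 12: (15,0) -> (3.874,-4.495) [heading=202, draw]
LT 90: heading 202 -> 292
FD 4: (3.874,-4.495) -> (5.372,-8.204) [heading=292, draw]
FD 6: (5.372,-8.204) -> (7.62,-13.767) [heading=292, draw]
PU: pen up
RT 180: heading 292 -> 112
FD 3: (7.62,-13.767) -> (6.496,-10.986) [heading=112, move]
PD: pen down
BK 12: (6.496,-10.986) -> (10.991,-22.112) [heading=112, draw]
RT 90: heading 112 -> 22
RT 270: heading 22 -> 112
FD 14: (10.991,-22.112) -> (5.747,-9.131) [heading=112, draw]
Final: pos=(5.747,-9.131), heading=112, 6 segment(s) drawn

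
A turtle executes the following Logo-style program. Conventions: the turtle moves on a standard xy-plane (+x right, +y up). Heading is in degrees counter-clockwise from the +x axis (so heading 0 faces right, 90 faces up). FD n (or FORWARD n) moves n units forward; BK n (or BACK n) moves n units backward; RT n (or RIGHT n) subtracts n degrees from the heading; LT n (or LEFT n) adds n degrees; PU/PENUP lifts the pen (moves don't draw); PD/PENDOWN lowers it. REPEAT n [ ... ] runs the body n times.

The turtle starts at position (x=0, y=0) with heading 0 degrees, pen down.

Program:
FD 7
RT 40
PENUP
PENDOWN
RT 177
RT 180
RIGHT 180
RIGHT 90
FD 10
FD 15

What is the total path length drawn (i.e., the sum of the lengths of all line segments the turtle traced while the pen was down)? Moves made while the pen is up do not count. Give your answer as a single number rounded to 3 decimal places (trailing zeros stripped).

Executing turtle program step by step:
Start: pos=(0,0), heading=0, pen down
FD 7: (0,0) -> (7,0) [heading=0, draw]
RT 40: heading 0 -> 320
PU: pen up
PD: pen down
RT 177: heading 320 -> 143
RT 180: heading 143 -> 323
RT 180: heading 323 -> 143
RT 90: heading 143 -> 53
FD 10: (7,0) -> (13.018,7.986) [heading=53, draw]
FD 15: (13.018,7.986) -> (22.045,19.966) [heading=53, draw]
Final: pos=(22.045,19.966), heading=53, 3 segment(s) drawn

Segment lengths:
  seg 1: (0,0) -> (7,0), length = 7
  seg 2: (7,0) -> (13.018,7.986), length = 10
  seg 3: (13.018,7.986) -> (22.045,19.966), length = 15
Total = 32

Answer: 32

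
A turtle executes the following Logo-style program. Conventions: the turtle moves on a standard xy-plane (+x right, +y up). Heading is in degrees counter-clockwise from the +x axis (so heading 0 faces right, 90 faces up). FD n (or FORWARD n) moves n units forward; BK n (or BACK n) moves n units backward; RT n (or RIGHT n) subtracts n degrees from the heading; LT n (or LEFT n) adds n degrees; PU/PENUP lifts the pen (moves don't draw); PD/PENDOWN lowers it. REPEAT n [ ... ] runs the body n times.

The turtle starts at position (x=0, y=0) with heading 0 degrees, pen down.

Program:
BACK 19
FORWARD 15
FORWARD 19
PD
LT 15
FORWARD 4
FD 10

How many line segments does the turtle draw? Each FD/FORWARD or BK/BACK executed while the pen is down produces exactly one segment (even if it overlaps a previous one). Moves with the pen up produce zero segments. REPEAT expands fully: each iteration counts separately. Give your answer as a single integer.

Executing turtle program step by step:
Start: pos=(0,0), heading=0, pen down
BK 19: (0,0) -> (-19,0) [heading=0, draw]
FD 15: (-19,0) -> (-4,0) [heading=0, draw]
FD 19: (-4,0) -> (15,0) [heading=0, draw]
PD: pen down
LT 15: heading 0 -> 15
FD 4: (15,0) -> (18.864,1.035) [heading=15, draw]
FD 10: (18.864,1.035) -> (28.523,3.623) [heading=15, draw]
Final: pos=(28.523,3.623), heading=15, 5 segment(s) drawn
Segments drawn: 5

Answer: 5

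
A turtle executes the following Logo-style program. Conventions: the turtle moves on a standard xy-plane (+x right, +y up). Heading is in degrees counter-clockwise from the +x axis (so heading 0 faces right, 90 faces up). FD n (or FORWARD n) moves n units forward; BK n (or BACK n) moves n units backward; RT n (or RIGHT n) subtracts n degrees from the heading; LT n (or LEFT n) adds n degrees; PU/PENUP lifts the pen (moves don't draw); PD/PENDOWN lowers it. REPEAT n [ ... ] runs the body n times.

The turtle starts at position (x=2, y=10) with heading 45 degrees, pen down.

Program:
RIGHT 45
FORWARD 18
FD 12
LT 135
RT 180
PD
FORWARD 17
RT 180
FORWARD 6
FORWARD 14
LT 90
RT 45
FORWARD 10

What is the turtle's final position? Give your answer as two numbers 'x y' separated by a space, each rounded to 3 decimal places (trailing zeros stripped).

Executing turtle program step by step:
Start: pos=(2,10), heading=45, pen down
RT 45: heading 45 -> 0
FD 18: (2,10) -> (20,10) [heading=0, draw]
FD 12: (20,10) -> (32,10) [heading=0, draw]
LT 135: heading 0 -> 135
RT 180: heading 135 -> 315
PD: pen down
FD 17: (32,10) -> (44.021,-2.021) [heading=315, draw]
RT 180: heading 315 -> 135
FD 6: (44.021,-2.021) -> (39.778,2.222) [heading=135, draw]
FD 14: (39.778,2.222) -> (29.879,12.121) [heading=135, draw]
LT 90: heading 135 -> 225
RT 45: heading 225 -> 180
FD 10: (29.879,12.121) -> (19.879,12.121) [heading=180, draw]
Final: pos=(19.879,12.121), heading=180, 6 segment(s) drawn

Answer: 19.879 12.121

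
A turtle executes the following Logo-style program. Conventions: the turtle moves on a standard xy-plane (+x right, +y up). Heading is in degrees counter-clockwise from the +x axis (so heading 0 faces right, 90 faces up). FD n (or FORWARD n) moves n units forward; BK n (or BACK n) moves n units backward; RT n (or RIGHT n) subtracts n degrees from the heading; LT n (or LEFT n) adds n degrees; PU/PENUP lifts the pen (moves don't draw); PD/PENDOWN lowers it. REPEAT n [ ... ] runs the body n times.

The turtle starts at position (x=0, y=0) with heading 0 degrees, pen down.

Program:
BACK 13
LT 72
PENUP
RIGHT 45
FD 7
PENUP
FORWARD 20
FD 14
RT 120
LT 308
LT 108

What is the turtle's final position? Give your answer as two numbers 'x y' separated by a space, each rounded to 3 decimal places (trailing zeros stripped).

Answer: 23.531 18.614

Derivation:
Executing turtle program step by step:
Start: pos=(0,0), heading=0, pen down
BK 13: (0,0) -> (-13,0) [heading=0, draw]
LT 72: heading 0 -> 72
PU: pen up
RT 45: heading 72 -> 27
FD 7: (-13,0) -> (-6.763,3.178) [heading=27, move]
PU: pen up
FD 20: (-6.763,3.178) -> (11.057,12.258) [heading=27, move]
FD 14: (11.057,12.258) -> (23.531,18.614) [heading=27, move]
RT 120: heading 27 -> 267
LT 308: heading 267 -> 215
LT 108: heading 215 -> 323
Final: pos=(23.531,18.614), heading=323, 1 segment(s) drawn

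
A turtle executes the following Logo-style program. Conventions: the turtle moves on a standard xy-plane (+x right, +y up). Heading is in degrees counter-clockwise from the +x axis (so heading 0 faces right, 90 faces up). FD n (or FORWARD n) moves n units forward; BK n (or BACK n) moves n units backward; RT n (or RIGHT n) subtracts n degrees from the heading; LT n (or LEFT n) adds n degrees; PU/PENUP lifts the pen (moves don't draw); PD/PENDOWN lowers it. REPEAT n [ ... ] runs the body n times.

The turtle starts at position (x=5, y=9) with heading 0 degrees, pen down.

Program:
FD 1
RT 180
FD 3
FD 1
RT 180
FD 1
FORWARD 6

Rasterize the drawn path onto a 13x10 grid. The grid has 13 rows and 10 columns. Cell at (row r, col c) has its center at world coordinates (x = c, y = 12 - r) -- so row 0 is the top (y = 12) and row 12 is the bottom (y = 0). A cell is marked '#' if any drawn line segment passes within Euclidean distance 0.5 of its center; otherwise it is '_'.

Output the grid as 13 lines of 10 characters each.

Answer: __________
__________
__________
__########
__________
__________
__________
__________
__________
__________
__________
__________
__________

Derivation:
Segment 0: (5,9) -> (6,9)
Segment 1: (6,9) -> (3,9)
Segment 2: (3,9) -> (2,9)
Segment 3: (2,9) -> (3,9)
Segment 4: (3,9) -> (9,9)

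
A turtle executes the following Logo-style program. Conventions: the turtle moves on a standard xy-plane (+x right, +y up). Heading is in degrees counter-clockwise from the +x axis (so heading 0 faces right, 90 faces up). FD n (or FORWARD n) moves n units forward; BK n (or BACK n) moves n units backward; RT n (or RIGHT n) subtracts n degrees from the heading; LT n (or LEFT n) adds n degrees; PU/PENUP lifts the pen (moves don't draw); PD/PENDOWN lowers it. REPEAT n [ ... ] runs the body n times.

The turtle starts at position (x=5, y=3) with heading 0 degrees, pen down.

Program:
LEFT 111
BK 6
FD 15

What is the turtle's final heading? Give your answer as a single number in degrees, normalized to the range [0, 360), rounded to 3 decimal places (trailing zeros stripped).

Executing turtle program step by step:
Start: pos=(5,3), heading=0, pen down
LT 111: heading 0 -> 111
BK 6: (5,3) -> (7.15,-2.601) [heading=111, draw]
FD 15: (7.15,-2.601) -> (1.775,11.402) [heading=111, draw]
Final: pos=(1.775,11.402), heading=111, 2 segment(s) drawn

Answer: 111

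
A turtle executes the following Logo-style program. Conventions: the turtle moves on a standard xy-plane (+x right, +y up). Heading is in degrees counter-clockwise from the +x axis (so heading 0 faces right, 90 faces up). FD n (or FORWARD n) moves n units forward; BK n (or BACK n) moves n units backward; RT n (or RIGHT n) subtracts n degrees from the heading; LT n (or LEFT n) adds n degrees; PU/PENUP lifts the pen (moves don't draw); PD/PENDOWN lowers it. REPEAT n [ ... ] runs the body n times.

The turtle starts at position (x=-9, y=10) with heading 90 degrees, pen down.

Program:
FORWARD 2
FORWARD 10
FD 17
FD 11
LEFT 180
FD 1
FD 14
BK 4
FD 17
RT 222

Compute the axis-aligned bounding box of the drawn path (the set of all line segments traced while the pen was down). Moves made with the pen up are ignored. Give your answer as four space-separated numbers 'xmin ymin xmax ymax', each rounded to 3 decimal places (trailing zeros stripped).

Answer: -9 10 -9 50

Derivation:
Executing turtle program step by step:
Start: pos=(-9,10), heading=90, pen down
FD 2: (-9,10) -> (-9,12) [heading=90, draw]
FD 10: (-9,12) -> (-9,22) [heading=90, draw]
FD 17: (-9,22) -> (-9,39) [heading=90, draw]
FD 11: (-9,39) -> (-9,50) [heading=90, draw]
LT 180: heading 90 -> 270
FD 1: (-9,50) -> (-9,49) [heading=270, draw]
FD 14: (-9,49) -> (-9,35) [heading=270, draw]
BK 4: (-9,35) -> (-9,39) [heading=270, draw]
FD 17: (-9,39) -> (-9,22) [heading=270, draw]
RT 222: heading 270 -> 48
Final: pos=(-9,22), heading=48, 8 segment(s) drawn

Segment endpoints: x in {-9, -9, -9}, y in {10, 12, 22, 35, 39, 49, 50}
xmin=-9, ymin=10, xmax=-9, ymax=50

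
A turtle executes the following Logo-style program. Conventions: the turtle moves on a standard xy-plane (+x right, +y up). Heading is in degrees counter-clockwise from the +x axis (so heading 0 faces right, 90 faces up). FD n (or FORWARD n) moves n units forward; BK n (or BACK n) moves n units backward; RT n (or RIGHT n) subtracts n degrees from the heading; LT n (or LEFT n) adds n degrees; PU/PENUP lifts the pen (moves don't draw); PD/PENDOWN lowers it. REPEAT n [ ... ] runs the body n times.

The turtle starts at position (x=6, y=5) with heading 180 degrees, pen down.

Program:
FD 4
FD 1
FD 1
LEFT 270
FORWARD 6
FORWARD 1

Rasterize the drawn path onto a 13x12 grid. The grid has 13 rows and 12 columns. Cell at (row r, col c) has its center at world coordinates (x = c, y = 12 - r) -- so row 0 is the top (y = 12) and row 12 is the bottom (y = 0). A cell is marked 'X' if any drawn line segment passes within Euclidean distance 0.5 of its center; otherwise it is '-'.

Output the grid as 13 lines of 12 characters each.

Segment 0: (6,5) -> (2,5)
Segment 1: (2,5) -> (1,5)
Segment 2: (1,5) -> (0,5)
Segment 3: (0,5) -> (0,11)
Segment 4: (0,11) -> (0,12)

Answer: X-----------
X-----------
X-----------
X-----------
X-----------
X-----------
X-----------
XXXXXXX-----
------------
------------
------------
------------
------------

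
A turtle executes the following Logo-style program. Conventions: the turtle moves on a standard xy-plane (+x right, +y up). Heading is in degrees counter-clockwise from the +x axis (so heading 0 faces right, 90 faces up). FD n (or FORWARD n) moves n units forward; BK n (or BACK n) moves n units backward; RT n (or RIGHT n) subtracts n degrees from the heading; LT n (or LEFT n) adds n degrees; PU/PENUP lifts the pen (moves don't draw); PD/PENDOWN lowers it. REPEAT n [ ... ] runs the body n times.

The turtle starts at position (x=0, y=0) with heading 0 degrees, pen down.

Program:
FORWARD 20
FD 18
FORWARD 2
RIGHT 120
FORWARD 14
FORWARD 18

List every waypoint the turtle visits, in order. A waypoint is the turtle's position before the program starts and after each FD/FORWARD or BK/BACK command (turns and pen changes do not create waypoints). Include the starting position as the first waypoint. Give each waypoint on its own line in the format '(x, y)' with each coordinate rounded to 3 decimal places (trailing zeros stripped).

Executing turtle program step by step:
Start: pos=(0,0), heading=0, pen down
FD 20: (0,0) -> (20,0) [heading=0, draw]
FD 18: (20,0) -> (38,0) [heading=0, draw]
FD 2: (38,0) -> (40,0) [heading=0, draw]
RT 120: heading 0 -> 240
FD 14: (40,0) -> (33,-12.124) [heading=240, draw]
FD 18: (33,-12.124) -> (24,-27.713) [heading=240, draw]
Final: pos=(24,-27.713), heading=240, 5 segment(s) drawn
Waypoints (6 total):
(0, 0)
(20, 0)
(38, 0)
(40, 0)
(33, -12.124)
(24, -27.713)

Answer: (0, 0)
(20, 0)
(38, 0)
(40, 0)
(33, -12.124)
(24, -27.713)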